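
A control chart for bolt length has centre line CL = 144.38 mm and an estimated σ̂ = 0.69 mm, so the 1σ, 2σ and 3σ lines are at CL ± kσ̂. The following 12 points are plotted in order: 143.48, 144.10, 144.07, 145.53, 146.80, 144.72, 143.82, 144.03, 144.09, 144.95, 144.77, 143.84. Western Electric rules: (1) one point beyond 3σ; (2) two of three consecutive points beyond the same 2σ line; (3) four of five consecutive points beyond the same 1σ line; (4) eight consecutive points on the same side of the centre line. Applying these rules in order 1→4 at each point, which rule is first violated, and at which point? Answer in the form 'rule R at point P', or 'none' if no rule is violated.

rule 1 at point 5

Zone of each point (C = within 1σ̂, B = 1σ̂–2σ̂, A = 2σ̂–3σ̂, * = beyond 3σ̂; sign = side of CL): 1:-B, 2:-C, 3:-C, 4:+B, 5:+*, 6:+C, 7:-C, 8:-C, 9:-C, 10:+C, 11:+C, 12:-C
Rule 1 (one point beyond the 3σ limits) is satisfied at point 5.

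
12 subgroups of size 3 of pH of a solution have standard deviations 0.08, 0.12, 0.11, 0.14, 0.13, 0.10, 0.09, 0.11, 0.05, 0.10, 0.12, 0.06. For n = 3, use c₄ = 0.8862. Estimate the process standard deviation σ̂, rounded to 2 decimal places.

0.11

s̄ = (0.08 + 0.12 + 0.11 + 0.14 + 0.13 + 0.10 + 0.09 + 0.11 + 0.05 + 0.10 + 0.12 + 0.06) / 12 = 0.1008
σ̂ = s̄ / c₄ = 0.1008 / 0.8862 = 0.1138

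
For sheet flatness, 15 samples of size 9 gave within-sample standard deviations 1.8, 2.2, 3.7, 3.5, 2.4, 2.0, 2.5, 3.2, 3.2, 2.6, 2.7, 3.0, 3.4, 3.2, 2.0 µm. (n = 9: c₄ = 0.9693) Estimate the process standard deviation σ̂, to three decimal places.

2.847

s̄ = (1.8 + 2.2 + 3.7 + 3.5 + 2.4 + 2.0 + 2.5 + 3.2 + 3.2 + 2.6 + 2.7 + 3.0 + 3.4 + 3.2 + 2.0) / 15 = 2.7600
σ̂ = s̄ / c₄ = 2.7600 / 0.9693 = 2.8474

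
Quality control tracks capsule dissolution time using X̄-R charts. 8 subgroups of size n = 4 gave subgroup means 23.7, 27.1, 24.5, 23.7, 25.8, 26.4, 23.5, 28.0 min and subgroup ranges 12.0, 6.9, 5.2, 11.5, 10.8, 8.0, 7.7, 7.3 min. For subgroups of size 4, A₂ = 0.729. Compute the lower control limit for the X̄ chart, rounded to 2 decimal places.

19.01

X̄̄ = (23.7 + 27.1 + 24.5 + 23.7 + 25.8 + 26.4 + 23.5 + 28.0) / 8 = 202.7000 / 8 = 25.3375
R̄ = (12.0 + 6.9 + 5.2 + 11.5 + 10.8 + 8.0 + 7.7 + 7.3) / 8 = 69.4000 / 8 = 8.6750
LCL = X̄̄ − A₂·R̄ = 25.3375 − 0.729 × 8.6750 = 19.0134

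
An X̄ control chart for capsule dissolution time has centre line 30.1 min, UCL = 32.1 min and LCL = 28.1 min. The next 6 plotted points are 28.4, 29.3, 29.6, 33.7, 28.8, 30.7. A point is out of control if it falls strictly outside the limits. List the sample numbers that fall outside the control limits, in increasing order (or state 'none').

Compare each point to [28.1, 32.1]: sample 4 = 33.7 > UCL.

4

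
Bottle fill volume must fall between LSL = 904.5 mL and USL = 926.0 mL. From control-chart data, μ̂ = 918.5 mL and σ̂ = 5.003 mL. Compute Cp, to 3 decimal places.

0.716

Cp = (USL − LSL) / (6σ̂) = (926.0 − 904.5) / (6 × 5.003) = 21.5000 / 30.0180 = 0.7162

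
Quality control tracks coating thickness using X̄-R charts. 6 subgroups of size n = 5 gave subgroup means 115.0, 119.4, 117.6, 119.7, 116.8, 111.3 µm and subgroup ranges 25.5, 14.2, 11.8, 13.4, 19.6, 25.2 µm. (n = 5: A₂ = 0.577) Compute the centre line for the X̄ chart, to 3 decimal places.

116.633

X̄̄ = (115.0 + 119.4 + 117.6 + 119.7 + 116.8 + 111.3) / 6 = 699.8000 / 6 = 116.6333
CL = X̄̄ = 116.6333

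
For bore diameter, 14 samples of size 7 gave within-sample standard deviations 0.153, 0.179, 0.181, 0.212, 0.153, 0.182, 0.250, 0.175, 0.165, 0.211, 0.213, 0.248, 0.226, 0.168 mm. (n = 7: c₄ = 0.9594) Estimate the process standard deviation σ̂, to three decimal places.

0.202

s̄ = (0.153 + 0.179 + 0.181 + 0.212 + 0.153 + 0.182 + 0.250 + 0.175 + 0.165 + 0.211 + 0.213 + 0.248 + 0.226 + 0.168) / 14 = 0.1940
σ̂ = s̄ / c₄ = 0.1940 / 0.9594 = 0.2022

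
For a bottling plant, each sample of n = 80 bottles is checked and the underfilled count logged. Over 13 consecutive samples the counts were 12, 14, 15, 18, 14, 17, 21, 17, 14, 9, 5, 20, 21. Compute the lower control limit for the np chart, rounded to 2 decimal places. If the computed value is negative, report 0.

p̄ = Σdᵢ / (k·n) = 197 / (13 × 80) = 0.18942
LCL = np̄ − 3·√(np̄(1−p̄)) = 15.1538 − 3 × 3.5048 = 4.6396

4.64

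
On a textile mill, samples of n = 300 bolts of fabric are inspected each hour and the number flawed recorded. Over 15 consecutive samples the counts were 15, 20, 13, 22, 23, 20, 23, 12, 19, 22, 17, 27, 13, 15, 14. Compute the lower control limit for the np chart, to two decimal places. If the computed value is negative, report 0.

p̄ = Σdᵢ / (k·n) = 275 / (15 × 300) = 0.06111
LCL = np̄ − 3·√(np̄(1−p̄)) = 18.3333 − 3 × 4.1489 = 5.8868

5.89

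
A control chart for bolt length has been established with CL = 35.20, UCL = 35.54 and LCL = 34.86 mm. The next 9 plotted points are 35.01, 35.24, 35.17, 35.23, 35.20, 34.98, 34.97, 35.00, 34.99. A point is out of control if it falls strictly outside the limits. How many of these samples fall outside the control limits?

0

All 9 points lie within [34.86, 35.54].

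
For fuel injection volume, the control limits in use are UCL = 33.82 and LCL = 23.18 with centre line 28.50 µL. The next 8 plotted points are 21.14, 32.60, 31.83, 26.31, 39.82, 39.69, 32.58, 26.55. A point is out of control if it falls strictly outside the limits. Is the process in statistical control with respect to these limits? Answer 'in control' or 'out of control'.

Compare each point to [23.18, 33.82]: sample 1 = 21.14 < LCL; sample 5 = 39.82 > UCL; sample 6 = 39.69 > UCL.

out of control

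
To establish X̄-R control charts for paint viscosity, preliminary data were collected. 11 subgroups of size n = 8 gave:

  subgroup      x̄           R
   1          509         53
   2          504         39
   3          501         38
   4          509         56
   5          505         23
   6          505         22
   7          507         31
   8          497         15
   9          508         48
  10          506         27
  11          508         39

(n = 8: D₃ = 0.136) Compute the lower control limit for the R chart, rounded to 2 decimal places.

R̄ = (53 + 39 + 38 + 56 + 23 + 22 + 31 + 15 + 48 + 27 + 39) / 11 = 391.0000 / 11 = 35.5455
LCL_R = D₃·R̄ = 0.136 × 35.5455 = 4.8342

4.83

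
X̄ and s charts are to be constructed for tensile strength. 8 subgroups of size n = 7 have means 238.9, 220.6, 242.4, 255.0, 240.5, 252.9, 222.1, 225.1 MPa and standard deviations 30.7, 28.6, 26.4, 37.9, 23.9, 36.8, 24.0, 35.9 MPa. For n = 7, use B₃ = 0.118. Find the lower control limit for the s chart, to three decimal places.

s̄ = (30.7 + 28.6 + 26.4 + 37.9 + 23.9 + 36.8 + 24.0 + 35.9) / 8 = 30.5250
LCL_s = B₃·s̄ = 0.118 × 30.5250 = 3.6019

3.602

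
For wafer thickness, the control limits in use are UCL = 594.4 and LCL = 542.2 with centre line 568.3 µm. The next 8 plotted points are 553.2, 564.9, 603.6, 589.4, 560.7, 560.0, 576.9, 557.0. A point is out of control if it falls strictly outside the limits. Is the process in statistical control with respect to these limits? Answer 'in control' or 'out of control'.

out of control

Compare each point to [542.2, 594.4]: sample 3 = 603.6 > UCL.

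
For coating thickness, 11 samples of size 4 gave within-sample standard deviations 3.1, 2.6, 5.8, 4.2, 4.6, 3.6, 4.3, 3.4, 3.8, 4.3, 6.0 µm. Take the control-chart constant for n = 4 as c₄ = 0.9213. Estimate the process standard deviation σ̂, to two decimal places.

s̄ = (3.1 + 2.6 + 5.8 + 4.2 + 4.6 + 3.6 + 4.3 + 3.4 + 3.8 + 4.3 + 6.0) / 11 = 4.1545
σ̂ = s̄ / c₄ = 4.1545 / 0.9213 = 4.5094

4.51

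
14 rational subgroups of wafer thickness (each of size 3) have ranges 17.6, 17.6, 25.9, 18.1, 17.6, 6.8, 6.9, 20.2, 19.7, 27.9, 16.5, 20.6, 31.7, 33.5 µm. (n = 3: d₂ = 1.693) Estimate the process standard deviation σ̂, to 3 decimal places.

R̄ = (17.6 + 17.6 + 25.9 + 18.1 + 17.6 + 6.8 + 6.9 + 20.2 + 19.7 + 27.9 + 16.5 + 20.6 + 31.7 + 33.5) / 14 = 20.0429
σ̂ = R̄ / d₂ = 20.0429 / 1.693 = 11.8387

11.839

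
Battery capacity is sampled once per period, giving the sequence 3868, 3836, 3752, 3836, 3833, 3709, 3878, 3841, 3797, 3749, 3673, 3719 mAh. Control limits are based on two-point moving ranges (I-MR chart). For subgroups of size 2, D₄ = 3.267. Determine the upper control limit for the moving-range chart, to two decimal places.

Moving ranges: 32, 84, 84, 3, 124, 169, 37, 44, 48, 76, 46; M̄R̄ = 747.0000 / 11 = 67.9091
UCL_MR = D₄·M̄R̄ = 3.267 × 67.9091 = 221.8590

221.86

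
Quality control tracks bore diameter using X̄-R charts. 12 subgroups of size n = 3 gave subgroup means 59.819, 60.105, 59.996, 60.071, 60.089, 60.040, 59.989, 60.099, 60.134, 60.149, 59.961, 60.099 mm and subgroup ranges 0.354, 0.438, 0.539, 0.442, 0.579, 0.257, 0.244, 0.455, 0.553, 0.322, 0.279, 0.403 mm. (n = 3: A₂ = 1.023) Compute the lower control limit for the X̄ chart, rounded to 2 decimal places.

X̄̄ = (59.819 + 60.105 + 59.996 + 60.071 + 60.089 + 60.040 + 59.989 + 60.099 + 60.134 + 60.149 + 59.961 + 60.099) / 12 = 720.5510 / 12 = 60.0459
R̄ = (0.354 + 0.438 + 0.539 + 0.442 + 0.579 + 0.257 + 0.244 + 0.455 + 0.553 + 0.322 + 0.279 + 0.403) / 12 = 4.8650 / 12 = 0.4054
LCL = X̄̄ − A₂·R̄ = 60.0459 − 1.023 × 0.4054 = 59.6312

59.63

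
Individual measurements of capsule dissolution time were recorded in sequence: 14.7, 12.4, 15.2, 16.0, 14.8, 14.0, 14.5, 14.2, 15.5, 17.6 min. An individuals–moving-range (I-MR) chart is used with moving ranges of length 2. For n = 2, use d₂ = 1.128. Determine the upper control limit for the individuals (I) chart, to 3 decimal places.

X̄ = (14.7 + 12.4 + 15.2 + 16.0 + 14.8 + 14.0 + 14.5 + 14.2 + 15.5 + 17.6) / 10 = 14.8900
Moving ranges: 2.3, 2.8, 0.8, 1.2, 0.8, 0.5, 0.3, 1.3, 2.1; M̄R̄ = 12.1000 / 9 = 1.3444
UCL = X̄ + 3·M̄R̄/d₂ = 14.8900 + 3 × 1.3444 / 1.128 = 18.4657

18.466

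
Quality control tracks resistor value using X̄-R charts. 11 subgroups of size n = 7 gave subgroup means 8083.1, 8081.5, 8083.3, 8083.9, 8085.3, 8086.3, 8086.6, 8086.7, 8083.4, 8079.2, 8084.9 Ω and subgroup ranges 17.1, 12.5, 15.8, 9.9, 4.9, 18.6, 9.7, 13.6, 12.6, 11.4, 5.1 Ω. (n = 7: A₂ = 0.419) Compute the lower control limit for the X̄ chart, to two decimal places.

X̄̄ = (8083.1 + 8081.5 + 8083.3 + 8083.9 + 8085.3 + 8086.3 + 8086.6 + 8086.7 + 8083.4 + 8079.2 + 8084.9) / 11 = 88924.2000 / 11 = 8084.0182
R̄ = (17.1 + 12.5 + 15.8 + 9.9 + 4.9 + 18.6 + 9.7 + 13.6 + 12.6 + 11.4 + 5.1) / 11 = 131.2000 / 11 = 11.9273
LCL = X̄̄ − A₂·R̄ = 8084.0182 − 0.419 × 11.9273 = 8079.0207

8079.02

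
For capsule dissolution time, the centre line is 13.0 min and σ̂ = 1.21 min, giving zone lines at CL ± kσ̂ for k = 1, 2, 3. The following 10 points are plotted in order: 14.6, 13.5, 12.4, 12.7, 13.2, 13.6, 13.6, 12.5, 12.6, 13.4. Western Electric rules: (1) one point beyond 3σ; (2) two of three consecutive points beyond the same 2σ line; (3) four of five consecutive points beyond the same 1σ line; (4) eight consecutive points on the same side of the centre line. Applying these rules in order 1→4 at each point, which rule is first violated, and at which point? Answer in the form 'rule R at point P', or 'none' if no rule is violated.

none

Zone of each point (C = within 1σ̂, B = 1σ̂–2σ̂, A = 2σ̂–3σ̂, * = beyond 3σ̂; sign = side of CL): 1:+B, 2:+C, 3:-C, 4:-C, 5:+C, 6:+C, 7:+C, 8:-C, 9:-C, 10:+C
No rule fires across all 10 points.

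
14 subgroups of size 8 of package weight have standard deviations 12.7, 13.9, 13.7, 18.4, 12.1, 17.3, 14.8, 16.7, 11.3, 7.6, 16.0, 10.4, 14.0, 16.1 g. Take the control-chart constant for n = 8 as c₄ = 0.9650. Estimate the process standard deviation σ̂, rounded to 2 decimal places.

14.43

s̄ = (12.7 + 13.9 + 13.7 + 18.4 + 12.1 + 17.3 + 14.8 + 16.7 + 11.3 + 7.6 + 16.0 + 10.4 + 14.0 + 16.1) / 14 = 13.9286
σ̂ = s̄ / c₄ = 13.9286 / 0.9650 = 14.4338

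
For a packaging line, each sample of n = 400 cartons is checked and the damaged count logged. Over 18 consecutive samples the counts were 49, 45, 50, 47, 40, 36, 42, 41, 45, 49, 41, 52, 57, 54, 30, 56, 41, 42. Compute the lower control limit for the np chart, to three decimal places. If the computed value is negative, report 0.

p̄ = Σdᵢ / (k·n) = 817 / (18 × 400) = 0.11347
LCL = np̄ − 3·√(np̄(1−p̄)) = 45.3889 − 3 × 6.3434 = 26.3587

26.359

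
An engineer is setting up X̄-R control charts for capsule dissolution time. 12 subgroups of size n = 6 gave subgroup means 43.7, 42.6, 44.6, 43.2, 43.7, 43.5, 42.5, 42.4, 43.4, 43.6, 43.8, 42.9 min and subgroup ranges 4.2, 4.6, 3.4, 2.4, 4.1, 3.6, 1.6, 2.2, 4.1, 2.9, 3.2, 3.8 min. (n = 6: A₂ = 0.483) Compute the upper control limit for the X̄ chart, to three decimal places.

X̄̄ = (43.7 + 42.6 + 44.6 + 43.2 + 43.7 + 43.5 + 42.5 + 42.4 + 43.4 + 43.6 + 43.8 + 42.9) / 12 = 519.9000 / 12 = 43.3250
R̄ = (4.2 + 4.6 + 3.4 + 2.4 + 4.1 + 3.6 + 1.6 + 2.2 + 4.1 + 2.9 + 3.2 + 3.8) / 12 = 40.1000 / 12 = 3.3417
UCL = X̄̄ + A₂·R̄ = 43.3250 + 0.483 × 3.3417 = 44.9390

44.939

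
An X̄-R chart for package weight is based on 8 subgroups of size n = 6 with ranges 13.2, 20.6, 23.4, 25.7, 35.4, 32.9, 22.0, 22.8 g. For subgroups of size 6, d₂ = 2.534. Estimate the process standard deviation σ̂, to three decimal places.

R̄ = (13.2 + 20.6 + 23.4 + 25.7 + 35.4 + 32.9 + 22.0 + 22.8) / 8 = 24.5000
σ̂ = R̄ / d₂ = 24.5000 / 2.534 = 9.6685

9.669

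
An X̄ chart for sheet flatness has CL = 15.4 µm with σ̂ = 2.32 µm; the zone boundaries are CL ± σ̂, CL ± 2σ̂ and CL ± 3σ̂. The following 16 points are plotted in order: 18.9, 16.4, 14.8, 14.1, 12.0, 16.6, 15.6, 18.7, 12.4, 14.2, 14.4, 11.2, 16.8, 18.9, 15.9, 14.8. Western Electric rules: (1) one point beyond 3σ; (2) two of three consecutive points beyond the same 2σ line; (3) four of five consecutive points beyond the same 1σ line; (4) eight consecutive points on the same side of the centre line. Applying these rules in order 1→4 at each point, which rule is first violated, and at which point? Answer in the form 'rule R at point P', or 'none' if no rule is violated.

Zone of each point (C = within 1σ̂, B = 1σ̂–2σ̂, A = 2σ̂–3σ̂, * = beyond 3σ̂; sign = side of CL): 1:+B, 2:+C, 3:-C, 4:-C, 5:-B, 6:+C, 7:+C, 8:+B, 9:-B, 10:-C, 11:-C, 12:-B, 13:+C, 14:+B, 15:+C, 16:-C
No rule fires across all 16 points.

none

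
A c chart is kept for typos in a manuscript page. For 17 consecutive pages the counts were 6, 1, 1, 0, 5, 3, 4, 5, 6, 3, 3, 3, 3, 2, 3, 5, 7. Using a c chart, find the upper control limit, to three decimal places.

c̄ = (6 + 1 + 1 + 0 + 5 + 3 + 4 + 5 + 6 + 3 + 3 + 3 + 3 + 2 + 3 + 5 + 7) / 17 = 60 / 17 = 3.5294
UCL = c̄ + 3√c̄ = 3.5294 + 3 × √3.5294 = 3.5294 + 3 × 1.8787 = 9.1654

9.165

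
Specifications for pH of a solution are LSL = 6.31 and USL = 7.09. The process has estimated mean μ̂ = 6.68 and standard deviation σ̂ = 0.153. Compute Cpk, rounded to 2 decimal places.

0.81

Cpu = (USL − μ̂) / (3σ̂) = (7.09 − 6.68) / (3 × 0.153) = 0.8932; Cpl = (μ̂ − LSL) / (3σ̂) = (6.68 − 6.31) / (3 × 0.153) = 0.8061; Cpk = min(Cpu, Cpl) = 0.8061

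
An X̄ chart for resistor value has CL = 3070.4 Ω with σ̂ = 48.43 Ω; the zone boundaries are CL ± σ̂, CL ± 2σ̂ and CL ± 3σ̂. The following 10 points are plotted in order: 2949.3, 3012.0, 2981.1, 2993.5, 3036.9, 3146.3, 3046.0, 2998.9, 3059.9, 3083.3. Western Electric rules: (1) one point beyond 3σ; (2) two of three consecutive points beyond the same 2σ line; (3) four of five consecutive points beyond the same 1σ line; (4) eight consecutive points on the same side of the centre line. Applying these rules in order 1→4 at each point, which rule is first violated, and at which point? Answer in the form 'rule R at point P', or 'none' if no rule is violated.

rule 3 at point 4

Zone of each point (C = within 1σ̂, B = 1σ̂–2σ̂, A = 2σ̂–3σ̂, * = beyond 3σ̂; sign = side of CL): 1:-A, 2:-B, 3:-B, 4:-B, 5:-C, 6:+B, 7:-C, 8:-B, 9:-C, 10:+C
Rule 3 (four of five consecutive points beyond the same 1σ limit) is satisfied at point 4.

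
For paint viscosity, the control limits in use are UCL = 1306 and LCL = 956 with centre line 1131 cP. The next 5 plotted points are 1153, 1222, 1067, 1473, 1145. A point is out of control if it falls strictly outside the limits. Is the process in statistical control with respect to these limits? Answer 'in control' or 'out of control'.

out of control

Compare each point to [956, 1306]: sample 4 = 1473 > UCL.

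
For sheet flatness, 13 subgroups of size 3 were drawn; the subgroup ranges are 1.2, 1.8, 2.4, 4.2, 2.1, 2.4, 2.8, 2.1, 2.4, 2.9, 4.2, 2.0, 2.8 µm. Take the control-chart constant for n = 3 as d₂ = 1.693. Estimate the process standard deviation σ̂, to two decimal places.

R̄ = (1.2 + 1.8 + 2.4 + 4.2 + 2.1 + 2.4 + 2.8 + 2.1 + 2.4 + 2.9 + 4.2 + 2.0 + 2.8) / 13 = 2.5615
σ̂ = R̄ / d₂ = 2.5615 / 1.693 = 1.5130

1.51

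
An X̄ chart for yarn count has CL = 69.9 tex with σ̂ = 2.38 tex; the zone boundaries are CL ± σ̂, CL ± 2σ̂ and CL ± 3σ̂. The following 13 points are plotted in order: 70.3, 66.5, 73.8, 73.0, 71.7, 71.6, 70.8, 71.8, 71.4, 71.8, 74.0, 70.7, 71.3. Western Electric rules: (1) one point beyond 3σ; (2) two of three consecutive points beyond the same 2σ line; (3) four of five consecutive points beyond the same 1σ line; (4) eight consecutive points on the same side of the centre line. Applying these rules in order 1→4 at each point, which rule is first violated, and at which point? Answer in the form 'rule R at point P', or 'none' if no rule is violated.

Zone of each point (C = within 1σ̂, B = 1σ̂–2σ̂, A = 2σ̂–3σ̂, * = beyond 3σ̂; sign = side of CL): 1:+C, 2:-B, 3:+B, 4:+B, 5:+C, 6:+C, 7:+C, 8:+C, 9:+C, 10:+C, 11:+B, 12:+C, 13:+C
Rule 4 (eight consecutive points on the same side of the centre line) is satisfied at point 10.

rule 4 at point 10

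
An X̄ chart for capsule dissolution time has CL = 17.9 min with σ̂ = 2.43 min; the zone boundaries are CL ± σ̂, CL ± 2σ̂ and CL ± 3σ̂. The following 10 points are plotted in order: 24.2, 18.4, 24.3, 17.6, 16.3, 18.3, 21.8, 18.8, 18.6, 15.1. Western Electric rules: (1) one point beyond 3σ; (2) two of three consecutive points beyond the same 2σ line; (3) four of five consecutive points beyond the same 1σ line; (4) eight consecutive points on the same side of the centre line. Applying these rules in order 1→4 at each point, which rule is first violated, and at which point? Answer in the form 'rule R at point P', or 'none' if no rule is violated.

Zone of each point (C = within 1σ̂, B = 1σ̂–2σ̂, A = 2σ̂–3σ̂, * = beyond 3σ̂; sign = side of CL): 1:+A, 2:+C, 3:+A, 4:-C, 5:-C, 6:+C, 7:+B, 8:+C, 9:+C, 10:-B
Rule 2 (two of three consecutive points beyond the same 2σ limit) is satisfied at point 3.

rule 2 at point 3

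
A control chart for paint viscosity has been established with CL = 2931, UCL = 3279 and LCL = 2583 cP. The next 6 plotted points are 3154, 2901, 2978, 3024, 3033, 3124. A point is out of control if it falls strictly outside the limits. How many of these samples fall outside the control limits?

0

All 6 points lie within [2583, 3279].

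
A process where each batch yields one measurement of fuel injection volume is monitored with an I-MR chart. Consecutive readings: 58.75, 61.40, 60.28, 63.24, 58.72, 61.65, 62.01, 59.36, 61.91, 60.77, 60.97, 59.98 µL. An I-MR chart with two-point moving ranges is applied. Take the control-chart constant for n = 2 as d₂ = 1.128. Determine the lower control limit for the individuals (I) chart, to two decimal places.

X̄ = (58.75 + 61.40 + 60.28 + 63.24 + 58.72 + 61.65 + 62.01 + 59.36 + 61.91 + 60.77 + 60.97 + 59.98) / 12 = 60.7533
Moving ranges: 2.65, 1.12, 2.96, 4.52, 2.93, 0.36, 2.65, 2.55, 1.14, 0.20, 0.99; M̄R̄ = 22.0700 / 11 = 2.0064
LCL = X̄ − 3·M̄R̄/d₂ = 60.7533 − 3 × 2.0064 / 1.128 = 55.4173

55.42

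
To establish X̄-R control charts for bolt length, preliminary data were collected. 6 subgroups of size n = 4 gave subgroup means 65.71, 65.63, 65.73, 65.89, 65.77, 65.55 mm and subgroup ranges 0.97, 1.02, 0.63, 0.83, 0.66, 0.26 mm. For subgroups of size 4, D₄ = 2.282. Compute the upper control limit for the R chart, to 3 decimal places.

1.662

R̄ = (0.97 + 1.02 + 0.63 + 0.83 + 0.66 + 0.26) / 6 = 4.3700 / 6 = 0.7283
UCL_R = D₄·R̄ = 2.282 × 0.7283 = 1.6621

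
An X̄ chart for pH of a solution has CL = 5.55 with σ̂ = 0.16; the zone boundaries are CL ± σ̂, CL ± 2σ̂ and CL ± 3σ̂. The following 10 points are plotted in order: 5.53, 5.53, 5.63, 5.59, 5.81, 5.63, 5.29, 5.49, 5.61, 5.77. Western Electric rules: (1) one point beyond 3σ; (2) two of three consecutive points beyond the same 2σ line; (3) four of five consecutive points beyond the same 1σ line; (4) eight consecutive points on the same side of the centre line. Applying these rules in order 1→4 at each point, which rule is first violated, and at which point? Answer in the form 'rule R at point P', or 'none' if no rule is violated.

none

Zone of each point (C = within 1σ̂, B = 1σ̂–2σ̂, A = 2σ̂–3σ̂, * = beyond 3σ̂; sign = side of CL): 1:-C, 2:-C, 3:+C, 4:+C, 5:+B, 6:+C, 7:-B, 8:-C, 9:+C, 10:+B
No rule fires across all 10 points.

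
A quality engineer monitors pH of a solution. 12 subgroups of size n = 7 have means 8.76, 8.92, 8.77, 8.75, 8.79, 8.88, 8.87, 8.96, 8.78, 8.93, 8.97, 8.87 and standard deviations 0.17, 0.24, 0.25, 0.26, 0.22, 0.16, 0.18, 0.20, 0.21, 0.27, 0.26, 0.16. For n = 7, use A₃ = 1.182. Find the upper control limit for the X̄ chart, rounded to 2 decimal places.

X̄̄ = (8.76 + 8.92 + 8.77 + 8.75 + 8.79 + 8.88 + 8.87 + 8.96 + 8.78 + 8.93 + 8.97 + 8.87) / 12 = 8.8542
s̄ = (0.17 + 0.24 + 0.25 + 0.26 + 0.22 + 0.16 + 0.18 + 0.20 + 0.21 + 0.27 + 0.26 + 0.16) / 12 = 0.2150
UCL = X̄̄ + A₃·s̄ = 8.8542 + 1.182 × 0.2150 = 9.1083

9.11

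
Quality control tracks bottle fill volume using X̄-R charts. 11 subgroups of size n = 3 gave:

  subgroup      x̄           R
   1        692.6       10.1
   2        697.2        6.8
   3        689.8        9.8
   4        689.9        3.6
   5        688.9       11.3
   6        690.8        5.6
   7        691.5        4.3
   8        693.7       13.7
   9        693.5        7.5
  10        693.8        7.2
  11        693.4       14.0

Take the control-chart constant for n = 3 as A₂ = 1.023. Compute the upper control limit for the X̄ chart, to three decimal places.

701.015

X̄̄ = (692.6 + 697.2 + 689.8 + 689.9 + 688.9 + 690.8 + 691.5 + 693.7 + 693.5 + 693.8 + 693.4) / 11 = 7615.1000 / 11 = 692.2818
R̄ = (10.1 + 6.8 + 9.8 + 3.6 + 11.3 + 5.6 + 4.3 + 13.7 + 7.5 + 7.2 + 14.0) / 11 = 93.9000 / 11 = 8.5364
UCL = X̄̄ + A₂·R̄ = 692.2818 + 1.023 × 8.5364 = 701.0145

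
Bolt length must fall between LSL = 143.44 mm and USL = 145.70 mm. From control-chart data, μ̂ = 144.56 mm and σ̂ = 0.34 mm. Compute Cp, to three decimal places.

1.108

Cp = (USL − LSL) / (6σ̂) = (145.70 − 143.44) / (6 × 0.34) = 2.2600 / 2.0400 = 1.1078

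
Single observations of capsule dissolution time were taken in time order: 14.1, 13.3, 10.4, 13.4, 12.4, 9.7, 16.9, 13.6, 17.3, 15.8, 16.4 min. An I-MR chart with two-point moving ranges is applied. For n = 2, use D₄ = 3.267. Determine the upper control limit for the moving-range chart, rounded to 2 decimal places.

Moving ranges: 0.8, 2.9, 3.0, 1.0, 2.7, 7.2, 3.3, 3.7, 1.5, 0.6; M̄R̄ = 26.7000 / 10 = 2.6700
UCL_MR = D₄·M̄R̄ = 3.267 × 2.6700 = 8.7229

8.72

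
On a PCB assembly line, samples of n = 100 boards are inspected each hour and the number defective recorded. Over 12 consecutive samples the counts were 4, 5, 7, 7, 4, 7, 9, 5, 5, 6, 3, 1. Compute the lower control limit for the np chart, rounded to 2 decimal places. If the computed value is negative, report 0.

0.00

p̄ = Σdᵢ / (k·n) = 63 / (12 × 100) = 0.05250
LCL = np̄ − 3·√(np̄(1−p̄)) = 5.2500 − 3 × 2.2303 = -1.4410 → 0 (negative, so LCL = 0)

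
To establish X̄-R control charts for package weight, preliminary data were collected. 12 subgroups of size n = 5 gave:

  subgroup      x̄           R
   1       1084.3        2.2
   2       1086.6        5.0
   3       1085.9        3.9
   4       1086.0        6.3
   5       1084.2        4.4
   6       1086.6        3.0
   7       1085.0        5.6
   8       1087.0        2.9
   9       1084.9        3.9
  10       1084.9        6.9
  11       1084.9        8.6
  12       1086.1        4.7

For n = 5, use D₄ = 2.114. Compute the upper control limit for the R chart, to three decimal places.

R̄ = (2.2 + 5.0 + 3.9 + 6.3 + 4.4 + 3.0 + 5.6 + 2.9 + 3.9 + 6.9 + 8.6 + 4.7) / 12 = 57.4000 / 12 = 4.7833
UCL_R = D₄·R̄ = 2.114 × 4.7833 = 10.1120

10.112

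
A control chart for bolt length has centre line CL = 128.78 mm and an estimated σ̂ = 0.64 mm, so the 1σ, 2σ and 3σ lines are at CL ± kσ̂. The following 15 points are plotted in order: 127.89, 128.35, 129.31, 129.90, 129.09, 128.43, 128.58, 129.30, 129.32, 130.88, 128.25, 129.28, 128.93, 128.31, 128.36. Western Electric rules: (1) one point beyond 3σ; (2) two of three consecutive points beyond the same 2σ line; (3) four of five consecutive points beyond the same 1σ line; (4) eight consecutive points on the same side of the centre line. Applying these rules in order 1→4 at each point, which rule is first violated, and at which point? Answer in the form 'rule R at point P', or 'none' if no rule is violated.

Zone of each point (C = within 1σ̂, B = 1σ̂–2σ̂, A = 2σ̂–3σ̂, * = beyond 3σ̂; sign = side of CL): 1:-B, 2:-C, 3:+C, 4:+B, 5:+C, 6:-C, 7:-C, 8:+C, 9:+C, 10:+*, 11:-C, 12:+C, 13:+C, 14:-C, 15:-C
Rule 1 (one point beyond the 3σ limits) is satisfied at point 10.

rule 1 at point 10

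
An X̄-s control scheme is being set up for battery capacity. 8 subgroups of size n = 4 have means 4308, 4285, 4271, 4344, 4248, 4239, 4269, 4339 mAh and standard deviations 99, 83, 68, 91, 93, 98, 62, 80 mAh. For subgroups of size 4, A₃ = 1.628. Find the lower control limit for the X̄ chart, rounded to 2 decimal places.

X̄̄ = (4308 + 4285 + 4271 + 4344 + 4248 + 4239 + 4269 + 4339) / 8 = 4287.8750
s̄ = (99 + 83 + 68 + 91 + 93 + 98 + 62 + 80) / 8 = 84.2500
LCL = X̄̄ − A₃·s̄ = 4287.8750 − 1.628 × 84.2500 = 4150.7160

4150.72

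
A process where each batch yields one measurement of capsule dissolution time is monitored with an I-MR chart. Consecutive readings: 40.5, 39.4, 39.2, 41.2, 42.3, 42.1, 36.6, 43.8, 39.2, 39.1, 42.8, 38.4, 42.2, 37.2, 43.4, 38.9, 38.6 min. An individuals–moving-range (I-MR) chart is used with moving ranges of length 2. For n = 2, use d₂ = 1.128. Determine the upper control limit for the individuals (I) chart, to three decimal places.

X̄ = (40.5 + 39.4 + 39.2 + 41.2 + 42.3 + 42.1 + 36.6 + 43.8 + 39.2 + 39.1 + 42.8 + 38.4 + 42.2 + 37.2 + 43.4 + 38.9 + 38.6) / 17 = 40.2882
Moving ranges: 1.1, 0.2, 2.0, 1.1, 0.2, 5.5, 7.2, 4.6, 0.1, 3.7, 4.4, 3.8, 5.0, 6.2, 4.5, 0.3; M̄R̄ = 49.9000 / 16 = 3.1187
UCL = X̄ + 3·M̄R̄/d₂ = 40.2882 + 3 × 3.1187 / 1.128 = 48.5828

48.583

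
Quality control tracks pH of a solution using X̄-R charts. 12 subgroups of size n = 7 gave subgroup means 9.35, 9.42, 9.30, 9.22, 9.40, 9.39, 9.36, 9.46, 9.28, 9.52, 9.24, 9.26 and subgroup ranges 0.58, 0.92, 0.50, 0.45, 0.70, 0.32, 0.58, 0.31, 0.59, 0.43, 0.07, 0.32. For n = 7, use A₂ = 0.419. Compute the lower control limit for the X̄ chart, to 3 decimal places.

9.149

X̄̄ = (9.35 + 9.42 + 9.30 + 9.22 + 9.40 + 9.39 + 9.36 + 9.46 + 9.28 + 9.52 + 9.24 + 9.26) / 12 = 112.2000 / 12 = 9.3500
R̄ = (0.58 + 0.92 + 0.50 + 0.45 + 0.70 + 0.32 + 0.58 + 0.31 + 0.59 + 0.43 + 0.07 + 0.32) / 12 = 5.7700 / 12 = 0.4808
LCL = X̄̄ − A₂·R̄ = 9.3500 − 0.419 × 0.4808 = 9.1485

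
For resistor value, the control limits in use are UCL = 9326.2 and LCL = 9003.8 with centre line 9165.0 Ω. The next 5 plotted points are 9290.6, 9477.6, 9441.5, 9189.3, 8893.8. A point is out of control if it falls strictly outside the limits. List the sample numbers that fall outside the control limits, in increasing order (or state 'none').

2, 3, 5

Compare each point to [9003.8, 9326.2]: sample 2 = 9477.6 > UCL; sample 3 = 9441.5 > UCL; sample 5 = 8893.8 < LCL.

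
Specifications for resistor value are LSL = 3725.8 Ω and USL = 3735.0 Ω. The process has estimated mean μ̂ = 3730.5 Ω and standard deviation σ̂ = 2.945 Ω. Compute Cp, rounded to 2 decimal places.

Cp = (USL − LSL) / (6σ̂) = (3735.0 − 3725.8) / (6 × 2.945) = 9.2000 / 17.6700 = 0.5207

0.52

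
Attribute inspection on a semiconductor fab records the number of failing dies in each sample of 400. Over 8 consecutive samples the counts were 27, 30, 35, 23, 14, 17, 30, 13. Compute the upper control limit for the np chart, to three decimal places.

37.769

p̄ = Σdᵢ / (k·n) = 189 / (8 × 400) = 0.05906
UCL = np̄ + 3·√(np̄(1−p̄)) = 23.6250 + 3 × √(23.6250×0.94094) = 23.6250 + 3 × 4.7148 = 37.7695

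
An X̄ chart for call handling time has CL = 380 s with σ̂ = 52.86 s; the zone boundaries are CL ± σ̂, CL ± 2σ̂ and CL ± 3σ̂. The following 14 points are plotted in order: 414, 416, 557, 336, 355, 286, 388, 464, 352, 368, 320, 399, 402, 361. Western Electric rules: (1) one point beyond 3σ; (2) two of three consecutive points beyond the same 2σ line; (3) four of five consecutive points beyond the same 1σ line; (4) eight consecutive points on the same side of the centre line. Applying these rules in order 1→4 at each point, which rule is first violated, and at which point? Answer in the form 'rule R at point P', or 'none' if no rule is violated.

rule 1 at point 3

Zone of each point (C = within 1σ̂, B = 1σ̂–2σ̂, A = 2σ̂–3σ̂, * = beyond 3σ̂; sign = side of CL): 1:+C, 2:+C, 3:+*, 4:-C, 5:-C, 6:-B, 7:+C, 8:+B, 9:-C, 10:-C, 11:-B, 12:+C, 13:+C, 14:-C
Rule 1 (one point beyond the 3σ limits) is satisfied at point 3.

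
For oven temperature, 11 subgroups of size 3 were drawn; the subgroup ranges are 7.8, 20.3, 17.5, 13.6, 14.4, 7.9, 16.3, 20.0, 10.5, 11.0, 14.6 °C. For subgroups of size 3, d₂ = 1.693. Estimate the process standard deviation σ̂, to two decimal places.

R̄ = (7.8 + 20.3 + 17.5 + 13.6 + 14.4 + 7.9 + 16.3 + 20.0 + 10.5 + 11.0 + 14.6) / 11 = 13.9909
σ̂ = R̄ / d₂ = 13.9909 / 1.693 = 8.2640

8.26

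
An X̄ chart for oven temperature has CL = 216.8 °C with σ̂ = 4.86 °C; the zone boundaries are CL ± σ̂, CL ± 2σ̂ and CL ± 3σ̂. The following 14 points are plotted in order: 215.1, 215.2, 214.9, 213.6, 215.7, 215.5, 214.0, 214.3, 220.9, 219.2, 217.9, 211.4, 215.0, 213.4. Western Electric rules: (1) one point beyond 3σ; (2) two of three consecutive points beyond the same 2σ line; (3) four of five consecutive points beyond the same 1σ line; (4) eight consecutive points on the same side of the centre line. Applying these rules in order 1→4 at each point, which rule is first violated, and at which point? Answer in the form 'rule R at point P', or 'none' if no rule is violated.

rule 4 at point 8

Zone of each point (C = within 1σ̂, B = 1σ̂–2σ̂, A = 2σ̂–3σ̂, * = beyond 3σ̂; sign = side of CL): 1:-C, 2:-C, 3:-C, 4:-C, 5:-C, 6:-C, 7:-C, 8:-C, 9:+C, 10:+C, 11:+C, 12:-B, 13:-C, 14:-C
Rule 4 (eight consecutive points on the same side of the centre line) is satisfied at point 8.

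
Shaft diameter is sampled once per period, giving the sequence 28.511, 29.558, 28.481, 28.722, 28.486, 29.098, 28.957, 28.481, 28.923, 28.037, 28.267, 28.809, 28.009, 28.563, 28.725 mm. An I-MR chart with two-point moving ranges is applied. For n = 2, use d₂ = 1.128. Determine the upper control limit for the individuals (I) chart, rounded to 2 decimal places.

X̄ = (28.511 + 29.558 + 28.481 + 28.722 + 28.486 + 29.098 + 28.957 + 28.481 + 28.923 + 28.037 + 28.267 + 28.809 + 28.009 + 28.563 + 28.725) / 15 = 28.6418
Moving ranges: 1.047, 1.077, 0.241, 0.236, 0.612, 0.141, 0.476, 0.442, 0.886, 0.230, 0.542, 0.800, 0.554, 0.162; M̄R̄ = 7.4460 / 14 = 0.5319
UCL = X̄ + 3·M̄R̄/d₂ = 28.6418 + 3 × 0.5319 / 1.128 = 30.0563

30.06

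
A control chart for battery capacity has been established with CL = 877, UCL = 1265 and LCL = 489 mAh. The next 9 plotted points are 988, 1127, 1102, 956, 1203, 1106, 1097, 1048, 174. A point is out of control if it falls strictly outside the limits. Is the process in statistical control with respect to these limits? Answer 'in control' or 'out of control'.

Compare each point to [489, 1265]: sample 9 = 174 < LCL.

out of control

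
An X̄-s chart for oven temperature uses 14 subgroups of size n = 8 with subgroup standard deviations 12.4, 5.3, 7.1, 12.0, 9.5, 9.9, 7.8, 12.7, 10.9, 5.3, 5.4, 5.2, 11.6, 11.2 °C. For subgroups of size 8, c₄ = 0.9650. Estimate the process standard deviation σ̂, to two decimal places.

s̄ = (12.4 + 5.3 + 7.1 + 12.0 + 9.5 + 9.9 + 7.8 + 12.7 + 10.9 + 5.3 + 5.4 + 5.2 + 11.6 + 11.2) / 14 = 9.0214
σ̂ = s̄ / c₄ = 9.0214 / 0.9650 = 9.3486

9.35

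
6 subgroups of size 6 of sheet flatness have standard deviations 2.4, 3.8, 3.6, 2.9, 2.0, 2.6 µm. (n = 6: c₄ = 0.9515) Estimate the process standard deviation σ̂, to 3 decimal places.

3.030

s̄ = (2.4 + 3.8 + 3.6 + 2.9 + 2.0 + 2.6) / 6 = 2.8833
σ̂ = s̄ / c₄ = 2.8833 / 0.9515 = 3.0303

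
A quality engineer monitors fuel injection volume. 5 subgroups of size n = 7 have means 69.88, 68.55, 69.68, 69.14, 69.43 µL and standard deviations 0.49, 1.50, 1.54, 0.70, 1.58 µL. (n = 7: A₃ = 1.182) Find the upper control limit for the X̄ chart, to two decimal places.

70.71

X̄̄ = (69.88 + 68.55 + 69.68 + 69.14 + 69.43) / 5 = 69.3360
s̄ = (0.49 + 1.50 + 1.54 + 0.70 + 1.58) / 5 = 1.1620
UCL = X̄̄ + A₃·s̄ = 69.3360 + 1.182 × 1.1620 = 70.7095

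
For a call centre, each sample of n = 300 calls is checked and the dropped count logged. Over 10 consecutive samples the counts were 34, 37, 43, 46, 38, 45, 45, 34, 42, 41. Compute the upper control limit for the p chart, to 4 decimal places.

0.1942

p̄ = Σdᵢ / (k·n) = 405 / (10 × 300) = 0.13500
UCL = p̄ + 3·√(p̄(1−p̄)/n) = 0.13500 + 3 × √(0.13500×0.86500/300) = 0.13500 + 3 × 0.01973 = 0.19419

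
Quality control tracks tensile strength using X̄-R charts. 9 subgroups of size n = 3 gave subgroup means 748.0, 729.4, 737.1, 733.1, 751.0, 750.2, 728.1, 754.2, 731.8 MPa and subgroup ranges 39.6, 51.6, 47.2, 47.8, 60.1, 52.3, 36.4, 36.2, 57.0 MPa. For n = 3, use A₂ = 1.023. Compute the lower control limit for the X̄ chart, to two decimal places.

691.65

X̄̄ = (748.0 + 729.4 + 737.1 + 733.1 + 751.0 + 750.2 + 728.1 + 754.2 + 731.8) / 9 = 6662.9000 / 9 = 740.3222
R̄ = (39.6 + 51.6 + 47.2 + 47.8 + 60.1 + 52.3 + 36.4 + 36.2 + 57.0) / 9 = 428.2000 / 9 = 47.5778
LCL = X̄̄ − A₂·R̄ = 740.3222 − 1.023 × 47.5778 = 691.6502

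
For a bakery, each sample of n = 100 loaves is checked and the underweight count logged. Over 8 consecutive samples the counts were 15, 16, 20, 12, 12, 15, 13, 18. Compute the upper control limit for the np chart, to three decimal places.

25.874

p̄ = Σdᵢ / (k·n) = 121 / (8 × 100) = 0.15125
UCL = np̄ + 3·√(np̄(1−p̄)) = 15.1250 + 3 × √(15.1250×0.84875) = 15.1250 + 3 × 3.5829 = 25.8738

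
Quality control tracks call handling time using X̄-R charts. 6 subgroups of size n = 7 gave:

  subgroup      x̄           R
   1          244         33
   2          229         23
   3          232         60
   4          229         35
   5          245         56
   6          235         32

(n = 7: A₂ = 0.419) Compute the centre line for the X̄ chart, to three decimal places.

X̄̄ = (244 + 229 + 232 + 229 + 245 + 235) / 6 = 1414.0000 / 6 = 235.6667
CL = X̄̄ = 235.6667

235.667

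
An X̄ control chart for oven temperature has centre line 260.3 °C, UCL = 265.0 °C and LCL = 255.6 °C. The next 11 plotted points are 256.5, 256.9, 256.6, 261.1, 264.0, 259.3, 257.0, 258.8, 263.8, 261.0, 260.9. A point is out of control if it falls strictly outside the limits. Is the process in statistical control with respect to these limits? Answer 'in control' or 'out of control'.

in control

All 11 points lie within [255.6, 265.0].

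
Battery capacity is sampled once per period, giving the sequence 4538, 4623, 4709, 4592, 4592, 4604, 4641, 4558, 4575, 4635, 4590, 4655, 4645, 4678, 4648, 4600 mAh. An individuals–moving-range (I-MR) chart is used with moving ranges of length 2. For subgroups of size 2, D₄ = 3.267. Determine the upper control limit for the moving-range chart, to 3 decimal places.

158.558

Moving ranges: 85, 86, 117, 0, 12, 37, 83, 17, 60, 45, 65, 10, 33, 30, 48; M̄R̄ = 728.0000 / 15 = 48.5333
UCL_MR = D₄·M̄R̄ = 3.267 × 48.5333 = 158.5584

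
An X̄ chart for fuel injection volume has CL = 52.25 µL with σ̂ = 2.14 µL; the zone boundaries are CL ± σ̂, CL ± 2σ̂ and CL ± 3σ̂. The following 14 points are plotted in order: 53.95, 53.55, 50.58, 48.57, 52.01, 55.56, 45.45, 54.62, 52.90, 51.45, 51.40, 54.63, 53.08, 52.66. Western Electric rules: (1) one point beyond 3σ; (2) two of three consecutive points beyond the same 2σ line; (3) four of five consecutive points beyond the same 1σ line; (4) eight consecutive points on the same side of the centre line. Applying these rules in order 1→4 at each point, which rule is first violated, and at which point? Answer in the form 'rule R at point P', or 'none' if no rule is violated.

rule 1 at point 7

Zone of each point (C = within 1σ̂, B = 1σ̂–2σ̂, A = 2σ̂–3σ̂, * = beyond 3σ̂; sign = side of CL): 1:+C, 2:+C, 3:-C, 4:-B, 5:-C, 6:+B, 7:-*, 8:+B, 9:+C, 10:-C, 11:-C, 12:+B, 13:+C, 14:+C
Rule 1 (one point beyond the 3σ limits) is satisfied at point 7.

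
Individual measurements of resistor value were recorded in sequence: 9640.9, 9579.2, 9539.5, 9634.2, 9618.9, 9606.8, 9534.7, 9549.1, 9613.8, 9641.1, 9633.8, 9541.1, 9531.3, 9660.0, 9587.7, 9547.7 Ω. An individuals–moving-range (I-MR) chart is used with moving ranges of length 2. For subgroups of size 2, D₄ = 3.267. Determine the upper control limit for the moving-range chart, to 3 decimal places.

163.960

Moving ranges: 61.7, 39.7, 94.7, 15.3, 12.1, 72.1, 14.4, 64.7, 27.3, 7.3, 92.7, 9.8, 128.7, 72.3, 40.0; M̄R̄ = 752.8000 / 15 = 50.1867
UCL_MR = D₄·M̄R̄ = 3.267 × 50.1867 = 163.9598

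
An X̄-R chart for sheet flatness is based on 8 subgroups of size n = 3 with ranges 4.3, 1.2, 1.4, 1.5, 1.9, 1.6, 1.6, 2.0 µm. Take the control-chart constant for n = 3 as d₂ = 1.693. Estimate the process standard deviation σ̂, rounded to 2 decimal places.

1.14

R̄ = (4.3 + 1.2 + 1.4 + 1.5 + 1.9 + 1.6 + 1.6 + 2.0) / 8 = 1.9375
σ̂ = R̄ / d₂ = 1.9375 / 1.693 = 1.1444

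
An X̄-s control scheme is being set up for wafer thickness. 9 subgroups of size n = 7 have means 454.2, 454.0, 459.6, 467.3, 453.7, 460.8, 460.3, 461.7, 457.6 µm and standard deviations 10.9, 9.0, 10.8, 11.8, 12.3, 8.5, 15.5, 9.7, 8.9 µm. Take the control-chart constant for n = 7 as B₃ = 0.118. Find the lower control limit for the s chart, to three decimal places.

1.277

s̄ = (10.9 + 9.0 + 10.8 + 11.8 + 12.3 + 8.5 + 15.5 + 9.7 + 8.9) / 9 = 10.8222
LCL_s = B₃·s̄ = 0.118 × 10.8222 = 1.2770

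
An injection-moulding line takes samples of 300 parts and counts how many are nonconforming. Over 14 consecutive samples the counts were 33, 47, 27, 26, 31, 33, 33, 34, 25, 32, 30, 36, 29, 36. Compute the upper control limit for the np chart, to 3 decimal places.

48.389

p̄ = Σdᵢ / (k·n) = 452 / (14 × 300) = 0.10762
UCL = np̄ + 3·√(np̄(1−p̄)) = 32.2857 + 3 × √(32.2857×0.89238) = 32.2857 + 3 × 5.3676 = 48.3885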